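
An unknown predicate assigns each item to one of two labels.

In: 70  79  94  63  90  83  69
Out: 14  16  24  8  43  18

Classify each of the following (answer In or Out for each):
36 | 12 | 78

The simplest hypothesis consistent with all the labels is: at least 63.
36: 36 < 63 — lacks this property, so Out. 12: 12 < 63 — lacks this property, so Out. 78: 78 ≥ 63 — passes, so In.

Out, Out, In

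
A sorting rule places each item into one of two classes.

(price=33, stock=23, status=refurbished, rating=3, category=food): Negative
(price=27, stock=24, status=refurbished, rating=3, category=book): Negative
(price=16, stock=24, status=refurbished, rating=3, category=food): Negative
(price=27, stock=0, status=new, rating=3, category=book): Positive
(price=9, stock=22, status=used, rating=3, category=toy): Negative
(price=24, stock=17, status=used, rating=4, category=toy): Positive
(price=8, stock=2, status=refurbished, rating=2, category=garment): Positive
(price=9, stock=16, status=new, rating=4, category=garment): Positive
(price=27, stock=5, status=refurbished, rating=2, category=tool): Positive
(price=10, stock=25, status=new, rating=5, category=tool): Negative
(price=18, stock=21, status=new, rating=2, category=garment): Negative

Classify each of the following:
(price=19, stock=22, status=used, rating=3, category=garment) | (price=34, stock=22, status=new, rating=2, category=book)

Negative, Negative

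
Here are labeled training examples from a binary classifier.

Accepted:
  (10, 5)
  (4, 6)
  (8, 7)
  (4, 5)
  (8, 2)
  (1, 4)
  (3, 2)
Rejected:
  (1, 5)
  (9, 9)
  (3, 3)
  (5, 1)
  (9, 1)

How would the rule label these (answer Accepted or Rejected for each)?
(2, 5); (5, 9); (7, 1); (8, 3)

The simplest hypothesis consistent with all the labels is: product is even.
Accepted: (2, 5), since 2·5 = 10. Rejected: (5, 9), since 5·9 = 45. Rejected: (7, 1), since 7·1 = 7. Accepted: (8, 3), since 8·3 = 24.

Accepted, Rejected, Rejected, Accepted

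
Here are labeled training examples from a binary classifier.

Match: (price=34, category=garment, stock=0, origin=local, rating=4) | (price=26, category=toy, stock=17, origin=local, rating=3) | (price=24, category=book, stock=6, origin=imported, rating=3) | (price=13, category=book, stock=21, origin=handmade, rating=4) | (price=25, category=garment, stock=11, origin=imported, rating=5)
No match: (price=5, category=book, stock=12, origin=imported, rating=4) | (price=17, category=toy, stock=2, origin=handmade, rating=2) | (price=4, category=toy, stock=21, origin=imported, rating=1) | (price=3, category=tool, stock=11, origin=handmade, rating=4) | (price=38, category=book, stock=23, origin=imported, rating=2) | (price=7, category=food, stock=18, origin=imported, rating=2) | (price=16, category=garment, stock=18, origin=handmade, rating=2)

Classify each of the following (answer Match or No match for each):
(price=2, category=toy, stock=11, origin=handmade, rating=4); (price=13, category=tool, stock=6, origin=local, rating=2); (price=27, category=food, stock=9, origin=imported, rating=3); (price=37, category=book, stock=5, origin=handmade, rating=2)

The distinguishing property — rating ≥ 3 AND price ≥ 7 — holds for all the 'Match' cases and none of the 'No match' cases.
No match: (price=2, category=toy, stock=11, origin=handmade, rating=4), since rating = 4, price = 2. No match: (price=13, category=tool, stock=6, origin=local, rating=2), since rating = 2, price = 13. Match: (price=27, category=food, stock=9, origin=imported, rating=3), since rating = 3, price = 27. No match: (price=37, category=book, stock=5, origin=handmade, rating=2), since rating = 2, price = 37.

No match, No match, Match, No match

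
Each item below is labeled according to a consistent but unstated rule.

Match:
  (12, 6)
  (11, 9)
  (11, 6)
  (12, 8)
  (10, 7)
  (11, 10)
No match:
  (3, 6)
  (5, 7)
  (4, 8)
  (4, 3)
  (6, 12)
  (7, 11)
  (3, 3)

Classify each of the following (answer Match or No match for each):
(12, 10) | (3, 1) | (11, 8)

Match, No match, Match

The simplest hypothesis consistent with all the labels is: first ≥ 8.
Match: (12, 10), since first 12. No match: (3, 1), since first 3. Match: (11, 8), since first 11.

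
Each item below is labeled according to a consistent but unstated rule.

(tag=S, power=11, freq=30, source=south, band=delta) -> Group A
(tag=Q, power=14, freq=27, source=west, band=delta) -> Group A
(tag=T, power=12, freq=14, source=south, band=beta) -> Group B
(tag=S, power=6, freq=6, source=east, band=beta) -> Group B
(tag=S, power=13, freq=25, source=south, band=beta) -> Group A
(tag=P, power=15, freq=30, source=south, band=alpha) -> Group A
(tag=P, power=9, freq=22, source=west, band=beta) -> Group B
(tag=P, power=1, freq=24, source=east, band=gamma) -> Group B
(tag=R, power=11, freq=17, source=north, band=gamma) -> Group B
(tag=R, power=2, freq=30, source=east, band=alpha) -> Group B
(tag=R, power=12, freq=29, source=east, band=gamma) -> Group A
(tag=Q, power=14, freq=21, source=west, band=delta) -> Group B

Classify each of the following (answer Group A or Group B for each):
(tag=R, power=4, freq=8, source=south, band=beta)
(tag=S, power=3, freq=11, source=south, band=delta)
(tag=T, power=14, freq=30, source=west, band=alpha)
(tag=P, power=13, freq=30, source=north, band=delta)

'Group A' ⟺ freq ≥ 24 AND power ≥ 6.
(tag=R, power=4, freq=8, source=south, band=beta): Group B (freq = 8, power = 4).
(tag=S, power=3, freq=11, source=south, band=delta): Group B (freq = 11, power = 3).
(tag=T, power=14, freq=30, source=west, band=alpha): Group A (freq = 30, power = 14).
(tag=P, power=13, freq=30, source=north, band=delta): Group A (freq = 30, power = 13).

Group B, Group B, Group A, Group A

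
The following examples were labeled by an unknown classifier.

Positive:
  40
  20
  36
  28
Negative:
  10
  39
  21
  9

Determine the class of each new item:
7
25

Negative, Negative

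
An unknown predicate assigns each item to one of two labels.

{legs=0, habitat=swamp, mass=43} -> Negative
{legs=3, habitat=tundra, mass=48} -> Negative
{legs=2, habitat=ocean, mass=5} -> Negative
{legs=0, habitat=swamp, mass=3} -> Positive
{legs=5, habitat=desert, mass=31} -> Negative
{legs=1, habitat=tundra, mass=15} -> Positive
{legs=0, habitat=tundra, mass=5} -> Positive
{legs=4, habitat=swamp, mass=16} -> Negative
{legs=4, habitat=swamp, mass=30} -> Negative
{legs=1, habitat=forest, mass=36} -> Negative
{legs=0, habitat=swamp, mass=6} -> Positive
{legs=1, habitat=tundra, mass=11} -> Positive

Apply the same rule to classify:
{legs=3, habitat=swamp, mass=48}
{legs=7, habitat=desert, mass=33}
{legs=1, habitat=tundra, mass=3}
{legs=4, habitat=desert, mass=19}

Negative, Negative, Positive, Negative

Every 'Positive' example satisfies: legs ≤ 1 AND mass ≤ 15. None of the 'Negative' examples do.
{legs=3, habitat=swamp, mass=48}: legs = 3, mass = 48, does not fit → Negative. {legs=7, habitat=desert, mass=33}: legs = 7, mass = 33, does not fit → Negative. {legs=1, habitat=tundra, mass=3}: legs = 1, mass = 3, checks out → Positive. {legs=4, habitat=desert, mass=19}: legs = 4, mass = 19, does not fit → Negative.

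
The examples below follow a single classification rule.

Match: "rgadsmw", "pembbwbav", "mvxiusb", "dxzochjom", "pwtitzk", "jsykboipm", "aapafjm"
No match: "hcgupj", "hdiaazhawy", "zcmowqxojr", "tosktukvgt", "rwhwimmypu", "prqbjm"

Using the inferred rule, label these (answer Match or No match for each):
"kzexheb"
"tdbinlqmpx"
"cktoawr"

The distinguishing property — odd length — holds for all the 'Match' cases and none of the 'No match' cases.
"kzexheb": Match (length 7).
"tdbinlqmpx": No match (length 10).
"cktoawr": Match (length 7).

Match, No match, Match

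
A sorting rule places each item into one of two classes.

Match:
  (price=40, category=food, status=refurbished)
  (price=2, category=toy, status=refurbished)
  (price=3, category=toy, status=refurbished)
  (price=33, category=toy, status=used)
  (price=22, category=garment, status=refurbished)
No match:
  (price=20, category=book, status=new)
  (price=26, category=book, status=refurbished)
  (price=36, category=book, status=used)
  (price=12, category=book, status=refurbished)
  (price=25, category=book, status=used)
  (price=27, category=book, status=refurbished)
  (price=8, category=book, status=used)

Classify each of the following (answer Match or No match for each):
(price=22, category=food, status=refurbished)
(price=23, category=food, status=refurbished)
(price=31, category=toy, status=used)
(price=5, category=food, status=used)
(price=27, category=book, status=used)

Comparing the two groups points to one rule — category is not book.
(price=22, category=food, status=refurbished): category is food, passes → Match.
(price=23, category=food, status=refurbished): category is food, passes → Match.
(price=31, category=toy, status=used): category is toy, passes → Match.
(price=5, category=food, status=used): category is food, passes → Match.
(price=27, category=book, status=used): category is book, fails the rule → No match.

Match, Match, Match, Match, No match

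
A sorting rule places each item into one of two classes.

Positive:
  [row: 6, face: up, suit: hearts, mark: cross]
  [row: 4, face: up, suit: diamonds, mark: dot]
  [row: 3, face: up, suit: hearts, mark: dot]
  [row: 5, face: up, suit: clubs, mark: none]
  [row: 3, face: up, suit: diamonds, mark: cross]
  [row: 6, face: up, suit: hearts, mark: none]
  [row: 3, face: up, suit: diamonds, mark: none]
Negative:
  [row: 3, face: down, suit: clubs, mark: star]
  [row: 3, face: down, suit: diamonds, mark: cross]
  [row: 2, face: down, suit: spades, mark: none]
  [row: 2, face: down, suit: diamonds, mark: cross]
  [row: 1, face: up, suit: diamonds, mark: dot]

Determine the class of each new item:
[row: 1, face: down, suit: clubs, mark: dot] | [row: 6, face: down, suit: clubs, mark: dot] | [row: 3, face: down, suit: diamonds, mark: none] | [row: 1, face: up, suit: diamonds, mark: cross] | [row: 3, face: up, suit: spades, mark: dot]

Negative, Negative, Negative, Negative, Positive

Rule: face is up AND row ≥ 2. This holds for each 'Positive' example and fails for each 'Negative' one.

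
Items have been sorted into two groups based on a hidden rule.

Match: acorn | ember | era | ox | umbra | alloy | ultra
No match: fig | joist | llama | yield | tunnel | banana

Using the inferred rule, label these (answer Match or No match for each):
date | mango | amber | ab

Every 'Match' example satisfies: starts with a vowel. None of the 'No match' examples do.
date: starts with 'd', fails the rule → No match.
mango: starts with 'm', fails the rule → No match.
amber: starts with 'a', satisfies this → Match.
ab: starts with 'a', satisfies this → Match.

No match, No match, Match, Match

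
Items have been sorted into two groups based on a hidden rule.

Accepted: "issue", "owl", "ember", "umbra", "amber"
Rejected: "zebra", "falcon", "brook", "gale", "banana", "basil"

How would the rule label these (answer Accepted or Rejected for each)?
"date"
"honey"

Rejected, Rejected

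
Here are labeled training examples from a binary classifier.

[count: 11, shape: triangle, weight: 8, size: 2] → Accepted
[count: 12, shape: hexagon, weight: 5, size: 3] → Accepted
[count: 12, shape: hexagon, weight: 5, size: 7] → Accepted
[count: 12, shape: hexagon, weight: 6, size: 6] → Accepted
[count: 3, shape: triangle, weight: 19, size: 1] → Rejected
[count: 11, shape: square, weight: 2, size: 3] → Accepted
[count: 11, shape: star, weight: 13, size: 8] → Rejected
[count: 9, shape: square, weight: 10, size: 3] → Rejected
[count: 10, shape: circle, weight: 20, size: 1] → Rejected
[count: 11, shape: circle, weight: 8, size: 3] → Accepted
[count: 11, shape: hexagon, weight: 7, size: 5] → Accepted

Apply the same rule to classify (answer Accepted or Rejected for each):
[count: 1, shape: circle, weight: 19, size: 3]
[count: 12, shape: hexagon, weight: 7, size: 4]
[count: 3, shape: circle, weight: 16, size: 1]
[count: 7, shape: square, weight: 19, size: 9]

The classifier is using: weight ≤ 8.
[count: 1, shape: circle, weight: 19, size: 3]: Rejected (weight = 19). [count: 12, shape: hexagon, weight: 7, size: 4]: Accepted (weight = 7). [count: 3, shape: circle, weight: 16, size: 1]: Rejected (weight = 16). [count: 7, shape: square, weight: 19, size: 9]: Rejected (weight = 19).

Rejected, Accepted, Rejected, Rejected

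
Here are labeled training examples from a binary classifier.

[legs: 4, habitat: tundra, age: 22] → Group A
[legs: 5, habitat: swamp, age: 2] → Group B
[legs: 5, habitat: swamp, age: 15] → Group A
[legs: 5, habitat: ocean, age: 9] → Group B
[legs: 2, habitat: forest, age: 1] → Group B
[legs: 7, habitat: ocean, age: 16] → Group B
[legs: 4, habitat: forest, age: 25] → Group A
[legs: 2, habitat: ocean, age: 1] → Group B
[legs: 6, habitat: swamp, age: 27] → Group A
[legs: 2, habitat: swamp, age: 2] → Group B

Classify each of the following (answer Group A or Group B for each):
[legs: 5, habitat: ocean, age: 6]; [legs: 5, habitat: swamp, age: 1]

One predicate separates the groups cleanly: legs ≤ 6 AND age ≥ 15.
[legs: 5, habitat: ocean, age: 6]: legs = 5, age = 6, does not pass → Group B. [legs: 5, habitat: swamp, age: 1]: legs = 5, age = 1, does not pass → Group B.

Group B, Group B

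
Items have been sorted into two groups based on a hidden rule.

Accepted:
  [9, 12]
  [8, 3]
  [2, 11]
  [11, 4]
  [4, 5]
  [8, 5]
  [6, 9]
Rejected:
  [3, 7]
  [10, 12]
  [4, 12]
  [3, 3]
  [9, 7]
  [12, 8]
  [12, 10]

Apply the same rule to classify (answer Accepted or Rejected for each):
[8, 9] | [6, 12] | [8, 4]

Accepted, Rejected, Rejected

The simplest hypothesis consistent with all the labels is: sum is odd.
[8, 9]: 8+9 = 17 — checks out, so Accepted. [6, 12]: 6+12 = 18 — does not satisfy this, so Rejected. [8, 4]: 8+4 = 12 — does not satisfy this, so Rejected.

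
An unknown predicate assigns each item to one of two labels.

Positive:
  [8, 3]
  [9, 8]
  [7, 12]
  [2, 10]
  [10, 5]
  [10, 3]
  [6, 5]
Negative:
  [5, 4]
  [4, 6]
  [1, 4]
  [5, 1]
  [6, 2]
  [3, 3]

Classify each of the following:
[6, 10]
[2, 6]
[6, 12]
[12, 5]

Positive, Negative, Positive, Positive

All 'Positive' examples share one property — sum ≥ 11 — and every 'Negative' example lacks it.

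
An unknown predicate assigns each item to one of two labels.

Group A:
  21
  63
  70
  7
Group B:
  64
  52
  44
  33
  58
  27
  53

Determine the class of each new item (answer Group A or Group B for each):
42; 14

Comparing the two groups points to one rule — multiple of 7.
42 → 42 = 7·6 → Group A.
14 → 14 = 7·2 → Group A.

Group A, Group A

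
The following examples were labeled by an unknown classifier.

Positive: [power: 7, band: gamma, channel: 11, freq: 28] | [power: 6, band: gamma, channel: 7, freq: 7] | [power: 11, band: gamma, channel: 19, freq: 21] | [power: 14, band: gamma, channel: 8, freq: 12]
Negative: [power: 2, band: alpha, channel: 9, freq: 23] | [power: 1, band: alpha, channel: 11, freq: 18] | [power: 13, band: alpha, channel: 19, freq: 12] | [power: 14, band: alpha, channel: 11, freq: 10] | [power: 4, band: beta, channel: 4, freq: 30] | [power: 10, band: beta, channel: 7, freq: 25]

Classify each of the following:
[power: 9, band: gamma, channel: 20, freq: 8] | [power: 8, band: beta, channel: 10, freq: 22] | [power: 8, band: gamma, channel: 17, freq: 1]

Comparing the two groups points to one rule — band is gamma.
[power: 9, band: gamma, channel: 20, freq: 8] → band is gamma → Positive. [power: 8, band: beta, channel: 10, freq: 22] → band is beta → Negative. [power: 8, band: gamma, channel: 17, freq: 1] → band is gamma → Positive.

Positive, Negative, Positive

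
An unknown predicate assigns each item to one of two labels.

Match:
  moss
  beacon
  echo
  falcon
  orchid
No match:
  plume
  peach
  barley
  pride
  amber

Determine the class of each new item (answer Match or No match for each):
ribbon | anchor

Match, Match

The common property of the 'Match' items is: contains 'o'. No 'No match' item has it.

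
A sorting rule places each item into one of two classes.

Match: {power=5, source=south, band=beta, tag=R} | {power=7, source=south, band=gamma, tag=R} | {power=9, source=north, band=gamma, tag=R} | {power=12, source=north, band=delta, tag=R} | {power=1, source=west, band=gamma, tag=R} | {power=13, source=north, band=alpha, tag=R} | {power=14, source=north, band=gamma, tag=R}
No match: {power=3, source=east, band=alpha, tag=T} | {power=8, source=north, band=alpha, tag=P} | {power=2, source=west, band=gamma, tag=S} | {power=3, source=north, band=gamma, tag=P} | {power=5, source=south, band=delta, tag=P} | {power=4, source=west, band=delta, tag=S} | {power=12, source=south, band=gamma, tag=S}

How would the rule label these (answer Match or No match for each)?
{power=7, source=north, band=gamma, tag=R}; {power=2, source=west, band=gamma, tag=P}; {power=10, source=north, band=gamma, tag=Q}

Match, No match, No match

The common property of the 'Match' items is: tag is R. No 'No match' item has it.
{power=7, source=north, band=gamma, tag=R}: Match (tag is R).
{power=2, source=west, band=gamma, tag=P}: No match (tag is P).
{power=10, source=north, band=gamma, tag=Q}: No match (tag is Q).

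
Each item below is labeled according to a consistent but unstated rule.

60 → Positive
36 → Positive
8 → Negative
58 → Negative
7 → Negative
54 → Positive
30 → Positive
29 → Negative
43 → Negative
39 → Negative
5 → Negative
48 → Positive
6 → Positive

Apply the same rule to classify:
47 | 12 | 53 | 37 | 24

Negative, Positive, Negative, Negative, Positive

The classifier is using: multiple of 6.
47 → 47 = 6·7 + 5 → Negative.
12 → 12 = 6·2 → Positive.
53 → 53 = 6·8 + 5 → Negative.
37 → 37 = 6·6 + 1 → Negative.
24 → 24 = 6·4 → Positive.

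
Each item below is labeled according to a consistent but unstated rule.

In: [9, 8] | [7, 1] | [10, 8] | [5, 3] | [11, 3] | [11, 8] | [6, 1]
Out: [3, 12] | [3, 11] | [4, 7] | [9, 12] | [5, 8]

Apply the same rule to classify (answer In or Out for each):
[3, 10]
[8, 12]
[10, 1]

Out, Out, In

Every 'In' example satisfies: first > second. None of the 'Out' examples do.
[3, 10] — 3 < 10, hence Out. [8, 12] — 8 < 12, hence Out. [10, 1] — 10 > 1, hence In.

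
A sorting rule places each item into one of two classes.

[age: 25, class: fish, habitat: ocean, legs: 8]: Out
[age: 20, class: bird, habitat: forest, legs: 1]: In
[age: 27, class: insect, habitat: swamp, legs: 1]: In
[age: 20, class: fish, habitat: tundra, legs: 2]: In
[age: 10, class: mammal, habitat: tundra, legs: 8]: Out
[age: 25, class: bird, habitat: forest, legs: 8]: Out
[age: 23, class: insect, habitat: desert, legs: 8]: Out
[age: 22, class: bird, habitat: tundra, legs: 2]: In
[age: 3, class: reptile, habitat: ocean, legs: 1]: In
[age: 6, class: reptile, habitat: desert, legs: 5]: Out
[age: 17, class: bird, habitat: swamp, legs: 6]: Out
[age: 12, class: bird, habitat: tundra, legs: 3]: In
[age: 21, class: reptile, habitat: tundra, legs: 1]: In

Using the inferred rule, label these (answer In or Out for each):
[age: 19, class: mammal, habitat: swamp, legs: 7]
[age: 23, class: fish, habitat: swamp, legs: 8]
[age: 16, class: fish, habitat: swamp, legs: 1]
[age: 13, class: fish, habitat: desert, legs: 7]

The pattern is that an item is 'In' exactly when: legs ≤ 3.
Out: [age: 19, class: mammal, habitat: swamp, legs: 7], since legs = 7.
Out: [age: 23, class: fish, habitat: swamp, legs: 8], since legs = 8.
In: [age: 16, class: fish, habitat: swamp, legs: 1], since legs = 1.
Out: [age: 13, class: fish, habitat: desert, legs: 7], since legs = 7.

Out, Out, In, Out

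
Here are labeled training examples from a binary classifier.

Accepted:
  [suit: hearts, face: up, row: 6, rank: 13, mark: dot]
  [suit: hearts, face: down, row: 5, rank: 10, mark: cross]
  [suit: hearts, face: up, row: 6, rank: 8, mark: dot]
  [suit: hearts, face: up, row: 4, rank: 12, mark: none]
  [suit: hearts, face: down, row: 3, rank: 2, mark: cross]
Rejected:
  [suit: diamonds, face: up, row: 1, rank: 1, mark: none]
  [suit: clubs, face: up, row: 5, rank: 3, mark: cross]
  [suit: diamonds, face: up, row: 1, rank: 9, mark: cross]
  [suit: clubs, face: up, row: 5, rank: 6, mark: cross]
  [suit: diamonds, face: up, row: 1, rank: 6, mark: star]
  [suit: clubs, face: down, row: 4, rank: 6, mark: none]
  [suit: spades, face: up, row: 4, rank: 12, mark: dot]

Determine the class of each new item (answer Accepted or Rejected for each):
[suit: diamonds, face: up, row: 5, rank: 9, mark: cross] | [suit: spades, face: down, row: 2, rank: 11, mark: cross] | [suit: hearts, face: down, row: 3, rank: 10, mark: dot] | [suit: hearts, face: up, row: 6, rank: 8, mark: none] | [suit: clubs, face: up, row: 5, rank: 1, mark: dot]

The rule appears to be: suit is hearts.
[suit: diamonds, face: up, row: 5, rank: 9, mark: cross]: Rejected (suit is diamonds).
[suit: spades, face: down, row: 2, rank: 11, mark: cross]: Rejected (suit is spades).
[suit: hearts, face: down, row: 3, rank: 10, mark: dot]: Accepted (suit is hearts).
[suit: hearts, face: up, row: 6, rank: 8, mark: none]: Accepted (suit is hearts).
[suit: clubs, face: up, row: 5, rank: 1, mark: dot]: Rejected (suit is clubs).

Rejected, Rejected, Accepted, Accepted, Rejected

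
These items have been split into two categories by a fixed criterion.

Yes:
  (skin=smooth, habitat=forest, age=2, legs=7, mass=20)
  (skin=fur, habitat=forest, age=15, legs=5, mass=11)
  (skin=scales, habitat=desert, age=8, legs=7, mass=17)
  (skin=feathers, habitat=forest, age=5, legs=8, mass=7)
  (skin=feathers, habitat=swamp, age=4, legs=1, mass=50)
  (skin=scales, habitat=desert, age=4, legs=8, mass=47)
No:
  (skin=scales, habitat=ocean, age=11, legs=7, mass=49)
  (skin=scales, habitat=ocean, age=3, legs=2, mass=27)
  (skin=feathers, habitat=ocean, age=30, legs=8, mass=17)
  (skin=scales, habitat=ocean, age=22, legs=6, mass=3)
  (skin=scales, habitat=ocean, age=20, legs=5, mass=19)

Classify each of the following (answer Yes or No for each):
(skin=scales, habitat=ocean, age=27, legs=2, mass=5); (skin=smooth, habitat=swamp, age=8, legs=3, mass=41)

No, Yes

Every 'Yes' example satisfies: habitat is not ocean. None of the 'No' examples do.
(skin=scales, habitat=ocean, age=27, legs=2, mass=5) — habitat is ocean, hence No.
(skin=smooth, habitat=swamp, age=8, legs=3, mass=41) — habitat is swamp, hence Yes.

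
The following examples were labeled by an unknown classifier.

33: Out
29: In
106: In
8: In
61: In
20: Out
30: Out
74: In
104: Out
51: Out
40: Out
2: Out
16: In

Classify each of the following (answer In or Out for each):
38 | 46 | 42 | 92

In, In, Out, In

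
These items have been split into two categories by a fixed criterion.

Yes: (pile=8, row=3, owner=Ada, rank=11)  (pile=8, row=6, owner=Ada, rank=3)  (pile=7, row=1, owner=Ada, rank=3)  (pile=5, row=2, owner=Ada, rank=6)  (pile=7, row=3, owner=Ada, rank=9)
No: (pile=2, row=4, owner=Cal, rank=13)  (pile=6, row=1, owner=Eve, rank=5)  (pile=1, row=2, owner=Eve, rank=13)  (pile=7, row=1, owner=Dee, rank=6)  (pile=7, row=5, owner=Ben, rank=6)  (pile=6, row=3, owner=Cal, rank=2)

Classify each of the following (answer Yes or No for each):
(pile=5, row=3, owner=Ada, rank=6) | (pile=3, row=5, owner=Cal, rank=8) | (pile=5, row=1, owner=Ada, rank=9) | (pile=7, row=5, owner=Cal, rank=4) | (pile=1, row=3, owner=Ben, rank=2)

Yes, No, Yes, No, No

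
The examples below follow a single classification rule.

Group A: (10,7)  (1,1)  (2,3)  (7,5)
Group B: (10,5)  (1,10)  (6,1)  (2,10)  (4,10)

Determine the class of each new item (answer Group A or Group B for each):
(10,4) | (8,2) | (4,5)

Rule: |first − second| ≤ 3. This holds for each 'Group A' example and fails for each 'Group B' one.
(10,4) — |10−4| = 6, hence Group B. (8,2) — |8−2| = 6, hence Group B. (4,5) — |4−5| = 1, hence Group A.

Group B, Group B, Group A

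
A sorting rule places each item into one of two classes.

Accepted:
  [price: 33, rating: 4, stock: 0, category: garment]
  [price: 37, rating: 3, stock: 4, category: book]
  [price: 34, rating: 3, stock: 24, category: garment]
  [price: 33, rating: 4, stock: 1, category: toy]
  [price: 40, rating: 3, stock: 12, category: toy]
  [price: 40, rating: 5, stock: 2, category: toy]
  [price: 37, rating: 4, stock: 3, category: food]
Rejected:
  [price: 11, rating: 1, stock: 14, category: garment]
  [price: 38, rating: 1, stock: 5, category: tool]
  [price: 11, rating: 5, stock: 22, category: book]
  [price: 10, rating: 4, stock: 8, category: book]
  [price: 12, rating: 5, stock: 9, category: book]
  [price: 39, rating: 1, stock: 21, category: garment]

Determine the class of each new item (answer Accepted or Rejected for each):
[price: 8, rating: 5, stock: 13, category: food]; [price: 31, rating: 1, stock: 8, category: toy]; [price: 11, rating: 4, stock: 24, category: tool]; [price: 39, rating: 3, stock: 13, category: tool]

Rejected, Rejected, Rejected, Accepted

The common property of the 'Accepted' items is: price ≥ 33 AND rating ≥ 3. No 'Rejected' item has it.
[price: 8, rating: 5, stock: 13, category: food]: Rejected (price = 8, rating = 5). [price: 31, rating: 1, stock: 8, category: toy]: Rejected (price = 31, rating = 1). [price: 11, rating: 4, stock: 24, category: tool]: Rejected (price = 11, rating = 4). [price: 39, rating: 3, stock: 13, category: tool]: Accepted (price = 39, rating = 3).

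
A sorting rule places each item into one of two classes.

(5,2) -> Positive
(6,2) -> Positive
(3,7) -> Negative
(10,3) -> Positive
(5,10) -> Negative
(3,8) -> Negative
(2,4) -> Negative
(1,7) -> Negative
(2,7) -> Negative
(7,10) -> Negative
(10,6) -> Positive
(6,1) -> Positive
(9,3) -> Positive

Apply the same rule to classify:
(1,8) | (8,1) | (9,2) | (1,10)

Negative, Positive, Positive, Negative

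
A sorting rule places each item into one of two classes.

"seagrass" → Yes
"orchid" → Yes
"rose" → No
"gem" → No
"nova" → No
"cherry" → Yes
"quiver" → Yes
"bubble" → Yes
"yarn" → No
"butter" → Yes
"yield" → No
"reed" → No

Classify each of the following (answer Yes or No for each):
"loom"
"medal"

No, No

The classifier is using: length ≥ 6.
"loom" → length 4 → No. "medal" → length 5 → No.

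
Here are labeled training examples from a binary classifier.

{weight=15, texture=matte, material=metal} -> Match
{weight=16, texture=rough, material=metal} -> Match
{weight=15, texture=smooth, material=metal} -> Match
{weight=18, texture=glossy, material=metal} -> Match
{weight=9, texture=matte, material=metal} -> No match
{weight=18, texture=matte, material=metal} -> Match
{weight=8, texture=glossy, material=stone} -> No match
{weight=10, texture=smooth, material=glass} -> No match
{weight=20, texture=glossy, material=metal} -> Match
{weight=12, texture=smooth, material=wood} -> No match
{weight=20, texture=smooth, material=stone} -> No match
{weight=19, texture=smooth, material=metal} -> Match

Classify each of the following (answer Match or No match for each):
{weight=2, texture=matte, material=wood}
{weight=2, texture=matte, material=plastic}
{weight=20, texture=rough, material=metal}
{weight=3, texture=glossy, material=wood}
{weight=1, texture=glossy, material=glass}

No match, No match, Match, No match, No match

The rule appears to be: material is metal AND weight ≥ 10.
No match: {weight=2, texture=matte, material=wood}, since material is wood, weight = 2.
No match: {weight=2, texture=matte, material=plastic}, since material is plastic, weight = 2.
Match: {weight=20, texture=rough, material=metal}, since material is metal, weight = 20.
No match: {weight=3, texture=glossy, material=wood}, since material is wood, weight = 3.
No match: {weight=1, texture=glossy, material=glass}, since material is glass, weight = 1.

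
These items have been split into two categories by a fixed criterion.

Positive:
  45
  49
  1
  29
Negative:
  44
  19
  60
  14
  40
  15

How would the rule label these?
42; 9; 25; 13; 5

Checking candidate rules against both groups, what survives is: ≡ 1 (mod 4).

Negative, Positive, Positive, Positive, Positive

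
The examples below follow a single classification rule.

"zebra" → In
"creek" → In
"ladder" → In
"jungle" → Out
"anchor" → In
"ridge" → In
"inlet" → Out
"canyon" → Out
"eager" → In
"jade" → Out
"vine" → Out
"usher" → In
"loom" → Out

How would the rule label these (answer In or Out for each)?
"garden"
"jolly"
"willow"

The distinguishing property — contains 'r' — holds for all the 'In' cases and none of the 'Out' cases.
"garden": In (has 'r').
"jolly": Out (no 'r').
"willow": Out (no 'r').

In, Out, Out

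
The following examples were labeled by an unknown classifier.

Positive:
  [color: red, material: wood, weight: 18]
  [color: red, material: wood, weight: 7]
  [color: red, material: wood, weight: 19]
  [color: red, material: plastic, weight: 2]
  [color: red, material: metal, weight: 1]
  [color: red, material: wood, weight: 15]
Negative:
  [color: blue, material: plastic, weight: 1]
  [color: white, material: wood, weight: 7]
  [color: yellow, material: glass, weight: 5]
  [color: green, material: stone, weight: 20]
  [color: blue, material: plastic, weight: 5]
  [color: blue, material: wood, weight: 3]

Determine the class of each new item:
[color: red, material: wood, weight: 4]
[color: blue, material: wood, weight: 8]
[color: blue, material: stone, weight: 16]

Positive, Negative, Negative

Checking candidate rules against both groups, what survives is: color is red.
Positive: [color: red, material: wood, weight: 4], since color is red. Negative: [color: blue, material: wood, weight: 8], since color is blue. Negative: [color: blue, material: stone, weight: 16], since color is blue.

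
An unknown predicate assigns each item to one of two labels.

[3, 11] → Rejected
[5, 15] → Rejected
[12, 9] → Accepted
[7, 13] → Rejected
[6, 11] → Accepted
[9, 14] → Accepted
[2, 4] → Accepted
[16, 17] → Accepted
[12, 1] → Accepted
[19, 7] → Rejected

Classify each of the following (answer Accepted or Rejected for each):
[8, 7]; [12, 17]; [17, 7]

Accepted, Accepted, Rejected

Checking candidate rules against both groups, what survives is: product is even.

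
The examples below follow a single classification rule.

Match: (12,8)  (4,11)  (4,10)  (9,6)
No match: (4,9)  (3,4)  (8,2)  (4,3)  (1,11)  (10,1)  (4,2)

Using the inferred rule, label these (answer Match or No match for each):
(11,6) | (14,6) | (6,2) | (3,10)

Match, Match, No match, No match

Every 'Match' example satisfies: sum ≥ 14. None of the 'No match' examples do.
(11,6) — 11+6 = 17, hence Match.
(14,6) — 14+6 = 20, hence Match.
(6,2) — 6+2 = 8, hence No match.
(3,10) — 3+10 = 13, hence No match.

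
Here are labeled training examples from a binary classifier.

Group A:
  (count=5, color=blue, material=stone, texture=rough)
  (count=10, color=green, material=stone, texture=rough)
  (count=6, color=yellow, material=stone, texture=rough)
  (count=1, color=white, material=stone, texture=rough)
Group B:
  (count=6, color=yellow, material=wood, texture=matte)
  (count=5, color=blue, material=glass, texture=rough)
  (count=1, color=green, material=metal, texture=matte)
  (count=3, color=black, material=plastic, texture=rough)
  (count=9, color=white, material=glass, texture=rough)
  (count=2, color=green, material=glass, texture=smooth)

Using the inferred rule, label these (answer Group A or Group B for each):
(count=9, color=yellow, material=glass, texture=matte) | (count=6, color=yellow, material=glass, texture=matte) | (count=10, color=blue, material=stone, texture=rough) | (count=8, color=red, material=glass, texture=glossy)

Group B, Group B, Group A, Group B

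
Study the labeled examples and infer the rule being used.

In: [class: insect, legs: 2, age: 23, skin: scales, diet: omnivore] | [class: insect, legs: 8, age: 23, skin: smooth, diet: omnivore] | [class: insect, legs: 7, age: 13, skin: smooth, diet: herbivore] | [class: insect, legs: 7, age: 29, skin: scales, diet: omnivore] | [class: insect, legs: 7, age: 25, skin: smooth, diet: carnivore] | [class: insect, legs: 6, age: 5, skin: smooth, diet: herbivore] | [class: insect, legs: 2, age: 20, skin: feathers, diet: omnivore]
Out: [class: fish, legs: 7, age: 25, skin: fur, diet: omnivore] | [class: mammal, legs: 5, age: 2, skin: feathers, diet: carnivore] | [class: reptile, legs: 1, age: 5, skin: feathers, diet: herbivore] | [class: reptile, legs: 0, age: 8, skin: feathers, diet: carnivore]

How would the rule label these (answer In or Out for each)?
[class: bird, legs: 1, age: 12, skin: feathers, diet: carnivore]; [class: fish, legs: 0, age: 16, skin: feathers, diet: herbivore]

Out, Out

Checking candidate rules against both groups, what survives is: class is insect.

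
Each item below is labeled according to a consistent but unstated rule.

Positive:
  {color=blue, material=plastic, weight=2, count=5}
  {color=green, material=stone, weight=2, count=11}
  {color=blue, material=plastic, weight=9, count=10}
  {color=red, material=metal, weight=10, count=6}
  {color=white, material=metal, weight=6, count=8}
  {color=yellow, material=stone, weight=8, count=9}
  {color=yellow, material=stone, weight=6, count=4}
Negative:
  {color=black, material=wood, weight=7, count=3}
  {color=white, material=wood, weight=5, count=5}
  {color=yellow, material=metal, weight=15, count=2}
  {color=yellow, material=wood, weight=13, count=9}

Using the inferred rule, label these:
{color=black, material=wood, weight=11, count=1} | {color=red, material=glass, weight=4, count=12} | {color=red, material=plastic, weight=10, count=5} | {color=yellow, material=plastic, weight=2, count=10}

Negative, Positive, Positive, Positive

The pattern is that an item is 'Positive' exactly when: color is blue OR weight is even.
Negative: {color=black, material=wood, weight=11, count=1}, since color is black, weight = 11.
Positive: {color=red, material=glass, weight=4, count=12}, since color is red, weight = 4.
Positive: {color=red, material=plastic, weight=10, count=5}, since color is red, weight = 10.
Positive: {color=yellow, material=plastic, weight=2, count=10}, since color is yellow, weight = 2.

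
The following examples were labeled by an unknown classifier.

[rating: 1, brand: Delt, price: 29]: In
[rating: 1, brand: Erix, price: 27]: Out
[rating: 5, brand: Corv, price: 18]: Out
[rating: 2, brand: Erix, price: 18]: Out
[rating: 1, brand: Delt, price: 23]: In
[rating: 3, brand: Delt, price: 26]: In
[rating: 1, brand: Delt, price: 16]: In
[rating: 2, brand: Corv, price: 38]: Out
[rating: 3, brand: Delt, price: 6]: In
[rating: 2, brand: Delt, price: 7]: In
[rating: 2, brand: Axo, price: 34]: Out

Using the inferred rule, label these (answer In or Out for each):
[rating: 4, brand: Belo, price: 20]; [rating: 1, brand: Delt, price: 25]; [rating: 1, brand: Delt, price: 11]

Out, In, In

A rule that fits every label: brand is Delt — true of each 'In' example, false of each 'Out' one.
[rating: 4, brand: Belo, price: 20]: Out (brand is Belo). [rating: 1, brand: Delt, price: 25]: In (brand is Delt). [rating: 1, brand: Delt, price: 11]: In (brand is Delt).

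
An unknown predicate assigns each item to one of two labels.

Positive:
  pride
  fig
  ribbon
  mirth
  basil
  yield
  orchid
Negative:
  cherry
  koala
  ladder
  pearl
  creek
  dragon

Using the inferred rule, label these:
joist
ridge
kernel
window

Checking candidate rules against both groups, what survives is: contains 'i'.
joist: has 'i', passes → Positive.
ridge: has 'i', passes → Positive.
kernel: no 'i', does not satisfy this → Negative.
window: has 'i', passes → Positive.

Positive, Positive, Negative, Positive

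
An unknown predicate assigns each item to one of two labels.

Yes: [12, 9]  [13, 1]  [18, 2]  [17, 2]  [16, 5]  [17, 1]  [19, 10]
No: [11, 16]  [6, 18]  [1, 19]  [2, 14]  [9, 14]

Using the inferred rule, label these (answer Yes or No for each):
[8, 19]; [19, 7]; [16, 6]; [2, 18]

The simplest hypothesis consistent with all the labels is: first > second.
[8, 19] → 8 < 19 → No. [19, 7] → 19 > 7 → Yes. [16, 6] → 16 > 6 → Yes. [2, 18] → 2 < 18 → No.

No, Yes, Yes, No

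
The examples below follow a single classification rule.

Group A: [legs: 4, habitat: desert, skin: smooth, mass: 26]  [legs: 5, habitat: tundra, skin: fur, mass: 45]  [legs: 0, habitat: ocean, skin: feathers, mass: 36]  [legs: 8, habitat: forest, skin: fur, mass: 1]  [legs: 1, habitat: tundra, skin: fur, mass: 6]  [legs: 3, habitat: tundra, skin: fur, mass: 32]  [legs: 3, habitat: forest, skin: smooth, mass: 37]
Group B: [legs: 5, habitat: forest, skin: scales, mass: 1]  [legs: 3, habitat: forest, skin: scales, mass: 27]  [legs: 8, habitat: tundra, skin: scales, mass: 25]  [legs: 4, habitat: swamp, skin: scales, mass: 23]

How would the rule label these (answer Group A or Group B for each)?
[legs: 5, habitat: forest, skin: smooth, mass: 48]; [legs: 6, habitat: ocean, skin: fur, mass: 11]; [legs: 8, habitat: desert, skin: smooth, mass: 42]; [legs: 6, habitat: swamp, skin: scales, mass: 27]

Group A, Group A, Group A, Group B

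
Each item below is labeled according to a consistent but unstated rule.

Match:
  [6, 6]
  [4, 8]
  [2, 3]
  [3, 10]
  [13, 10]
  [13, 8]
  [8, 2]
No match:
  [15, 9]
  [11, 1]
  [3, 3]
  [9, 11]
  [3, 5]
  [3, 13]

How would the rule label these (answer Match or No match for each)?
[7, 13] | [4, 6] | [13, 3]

No match, Match, No match

One predicate separates the groups cleanly: product is even.
[7, 13]: No match (7·13 = 91). [4, 6]: Match (4·6 = 24). [13, 3]: No match (13·3 = 39).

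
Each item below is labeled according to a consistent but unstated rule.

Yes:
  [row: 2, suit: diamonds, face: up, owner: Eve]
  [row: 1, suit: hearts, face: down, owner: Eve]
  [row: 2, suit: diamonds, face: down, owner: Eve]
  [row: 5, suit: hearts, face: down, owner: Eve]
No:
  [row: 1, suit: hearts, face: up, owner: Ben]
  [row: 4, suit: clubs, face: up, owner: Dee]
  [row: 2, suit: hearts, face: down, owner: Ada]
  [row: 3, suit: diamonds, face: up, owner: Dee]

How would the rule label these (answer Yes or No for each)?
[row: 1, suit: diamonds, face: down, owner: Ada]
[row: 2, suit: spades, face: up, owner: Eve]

No, Yes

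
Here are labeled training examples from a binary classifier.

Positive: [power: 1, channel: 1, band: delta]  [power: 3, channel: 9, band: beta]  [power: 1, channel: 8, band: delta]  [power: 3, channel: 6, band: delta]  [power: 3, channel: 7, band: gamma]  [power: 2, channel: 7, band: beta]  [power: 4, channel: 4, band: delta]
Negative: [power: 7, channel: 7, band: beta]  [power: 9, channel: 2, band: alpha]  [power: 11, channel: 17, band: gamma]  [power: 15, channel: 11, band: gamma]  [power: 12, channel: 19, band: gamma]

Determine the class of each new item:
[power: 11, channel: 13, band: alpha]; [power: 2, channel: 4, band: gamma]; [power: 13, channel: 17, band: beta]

Negative, Positive, Negative

Rule: power ≤ 4. This holds for each 'Positive' example and fails for each 'Negative' one.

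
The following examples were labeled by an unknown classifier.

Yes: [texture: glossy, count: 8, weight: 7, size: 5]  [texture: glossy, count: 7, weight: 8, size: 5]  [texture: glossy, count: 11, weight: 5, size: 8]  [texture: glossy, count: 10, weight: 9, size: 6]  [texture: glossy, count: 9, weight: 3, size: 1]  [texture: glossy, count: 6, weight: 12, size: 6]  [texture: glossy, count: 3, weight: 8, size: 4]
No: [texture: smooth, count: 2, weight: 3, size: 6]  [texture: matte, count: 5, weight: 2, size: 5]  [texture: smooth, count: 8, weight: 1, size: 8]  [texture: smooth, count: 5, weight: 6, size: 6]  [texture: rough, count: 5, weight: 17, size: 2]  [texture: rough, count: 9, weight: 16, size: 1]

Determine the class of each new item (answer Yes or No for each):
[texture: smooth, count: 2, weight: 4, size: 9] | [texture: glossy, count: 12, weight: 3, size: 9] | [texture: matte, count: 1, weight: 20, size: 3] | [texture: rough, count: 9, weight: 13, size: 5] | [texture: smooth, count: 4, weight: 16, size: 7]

No, Yes, No, No, No

Checking candidate rules against both groups, what survives is: texture is glossy.
[texture: smooth, count: 2, weight: 4, size: 9]: texture is smooth — does not pass, so No.
[texture: glossy, count: 12, weight: 3, size: 9]: texture is glossy — meets the rule, so Yes.
[texture: matte, count: 1, weight: 20, size: 3]: texture is matte — does not pass, so No.
[texture: rough, count: 9, weight: 13, size: 5]: texture is rough — does not pass, so No.
[texture: smooth, count: 4, weight: 16, size: 7]: texture is smooth — does not pass, so No.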